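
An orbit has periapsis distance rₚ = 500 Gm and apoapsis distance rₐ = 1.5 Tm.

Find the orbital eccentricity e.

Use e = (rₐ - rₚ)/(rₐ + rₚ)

Convert to SI: rₚ = 500 Gm = 5e+11 m; rₐ = 1.5 Tm = 1.5e+12 m.
e = (rₐ − rₚ) / (rₐ + rₚ).
e = (1.5e+12 − 5e+11) / (1.5e+12 + 5e+11) = 1e+12 / 2e+12 ≈ 0.5.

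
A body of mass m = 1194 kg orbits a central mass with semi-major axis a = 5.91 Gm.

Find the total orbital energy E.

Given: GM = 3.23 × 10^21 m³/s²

Convert to SI: a = 5.91 Gm = 5.91e+09 m.
E = −GMm / (2a).
E = −3.23e+21 · 1194 / (2 · 5.91e+09) J ≈ -3.263e+14 J = -326.3 TJ.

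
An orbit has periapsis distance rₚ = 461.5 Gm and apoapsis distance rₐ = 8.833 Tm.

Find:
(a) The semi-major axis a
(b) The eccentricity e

Convert to SI: rₚ = 461.5 Gm = 4.615e+11 m; rₐ = 8.833 Tm = 8.833e+12 m.
(a) a = (rₚ + rₐ) / 2 = (4.615e+11 + 8.833e+12) / 2 ≈ 4.647e+12 m = 4.647 Tm.
(b) e = (rₐ − rₚ) / (rₐ + rₚ) = (8.833e+12 − 4.615e+11) / (8.833e+12 + 4.615e+11) ≈ 0.9007.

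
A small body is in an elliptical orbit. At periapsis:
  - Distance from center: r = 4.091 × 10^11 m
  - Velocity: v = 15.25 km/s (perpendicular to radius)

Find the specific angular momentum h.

Convert to SI: v = 15.25 km/s = 15250 m/s.
With v perpendicular to r, h = r · v.
h = 4.091e+11 · 15250 m²/s ≈ 6.239e+15 m²/s.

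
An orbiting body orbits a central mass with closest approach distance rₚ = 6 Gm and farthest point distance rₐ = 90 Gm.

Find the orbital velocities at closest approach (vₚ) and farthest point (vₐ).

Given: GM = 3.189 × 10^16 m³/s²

Convert to SI: rₚ = 6 Gm = 6e+09 m; rₐ = 90 Gm = 9e+10 m.
Use the vis-viva equation v² = GM(2/r − 1/a) with a = (rₚ + rₐ)/2 = (6e+09 + 9e+10)/2 = 4.8e+10 m.
vₚ = √(GM · (2/rₚ − 1/a)) = √(3.189e+16 · (2/6e+09 − 1/4.8e+10)) m/s ≈ 3157 m/s = 3.157 km/s.
vₐ = √(GM · (2/rₐ − 1/a)) = √(3.189e+16 · (2/9e+10 − 1/4.8e+10)) m/s ≈ 210.5 m/s = 210.5 m/s.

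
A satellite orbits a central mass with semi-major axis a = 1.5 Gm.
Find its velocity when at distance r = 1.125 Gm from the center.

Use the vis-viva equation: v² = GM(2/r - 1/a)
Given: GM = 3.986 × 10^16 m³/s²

Convert to SI: a = 1.5 Gm = 1.5e+09 m; r = 1.125 Gm = 1.125e+09 m.
Vis-viva: v = √(GM · (2/r − 1/a)).
2/r − 1/a = 2/1.125e+09 − 1/1.5e+09 = 1.11111e-09 m⁻¹.
v = √(3.986e+16 · 1.11111e-09) m/s ≈ 6655 m/s = 6.655 km/s.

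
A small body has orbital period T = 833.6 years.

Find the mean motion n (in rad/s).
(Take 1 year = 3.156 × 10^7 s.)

Convert to SI: T = 833.6 years = 2.63084e+10 s.
n = 2π / T.
n = 2π / 2.63084e+10 s ≈ 2.388e-10 rad/s.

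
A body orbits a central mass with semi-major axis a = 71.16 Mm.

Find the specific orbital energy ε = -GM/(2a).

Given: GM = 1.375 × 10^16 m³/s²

Convert to SI: a = 71.16 Mm = 7.116e+07 m.
ε = −GM / (2a).
ε = −1.375e+16 / (2 · 7.116e+07) J/kg ≈ -9.661e+07 J/kg = -96.61 MJ/kg.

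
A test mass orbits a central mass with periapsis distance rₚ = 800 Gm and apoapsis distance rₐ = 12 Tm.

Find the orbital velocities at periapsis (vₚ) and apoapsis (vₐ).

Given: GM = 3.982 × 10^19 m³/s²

Convert to SI: rₚ = 800 Gm = 8e+11 m; rₐ = 12 Tm = 1.2e+13 m.
Use the vis-viva equation v² = GM(2/r − 1/a) with a = (rₚ + rₐ)/2 = (8e+11 + 1.2e+13)/2 = 6.4e+12 m.
vₚ = √(GM · (2/rₚ − 1/a)) = √(3.982e+19 · (2/8e+11 − 1/6.4e+12)) m/s ≈ 9661 m/s = 9.661 km/s.
vₐ = √(GM · (2/rₐ − 1/a)) = √(3.982e+19 · (2/1.2e+13 − 1/6.4e+12)) m/s ≈ 644 m/s = 644 m/s.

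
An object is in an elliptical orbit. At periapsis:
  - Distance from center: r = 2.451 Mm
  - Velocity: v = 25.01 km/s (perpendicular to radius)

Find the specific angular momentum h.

Convert to SI: r = 2.451 Mm = 2.451e+06 m; v = 25.01 km/s = 25010 m/s.
With v perpendicular to r, h = r · v.
h = 2.451e+06 · 25010 m²/s ≈ 6.13e+10 m²/s.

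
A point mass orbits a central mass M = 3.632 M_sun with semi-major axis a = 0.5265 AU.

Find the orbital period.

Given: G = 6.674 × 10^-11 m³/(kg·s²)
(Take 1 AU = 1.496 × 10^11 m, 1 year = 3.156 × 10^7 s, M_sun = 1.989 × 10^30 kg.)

Convert to SI: a = 0.5265 AU = 7.87644e+10 m; M = 3.632 M_sun = 7.22405e+30 kg.
GM = G · M = 6.674e-11 · 7.22405e+30 = 4.82133e+20 m³/s².
Kepler's third law: T = 2π √(a³ / GM).
Substituting a = 7.87644e+10 m and GM = 4.82133e+20 m³/s²:
T = 2π √((7.87644e+10)³ / 4.82133e+20) s
T ≈ 6.325e+06 s = 0.2004 years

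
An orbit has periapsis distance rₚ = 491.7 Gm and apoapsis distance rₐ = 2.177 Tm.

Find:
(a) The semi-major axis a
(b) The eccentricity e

Convert to SI: rₚ = 491.7 Gm = 4.917e+11 m; rₐ = 2.177 Tm = 2.177e+12 m.
(a) a = (rₚ + rₐ) / 2 = (4.917e+11 + 2.177e+12) / 2 ≈ 1.334e+12 m = 1.334 Tm.
(b) e = (rₐ − rₚ) / (rₐ + rₚ) = (2.177e+12 − 4.917e+11) / (2.177e+12 + 4.917e+11) ≈ 0.6315.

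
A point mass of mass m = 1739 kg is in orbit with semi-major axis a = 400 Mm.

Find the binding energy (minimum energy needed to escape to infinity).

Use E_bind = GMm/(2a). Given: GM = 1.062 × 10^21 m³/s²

Convert to SI: a = 400 Mm = 4e+08 m.
Total orbital energy is E = −GMm/(2a); binding energy is E_bind = −E = GMm/(2a).
E_bind = 1.062e+21 · 1739 / (2 · 4e+08) J ≈ 2.309e+15 J = 2.309 PJ.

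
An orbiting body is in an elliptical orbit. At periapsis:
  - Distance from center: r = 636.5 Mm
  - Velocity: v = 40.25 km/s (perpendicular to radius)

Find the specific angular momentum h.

Convert to SI: r = 636.5 Mm = 6.365e+08 m; v = 40.25 km/s = 40250 m/s.
With v perpendicular to r, h = r · v.
h = 6.365e+08 · 40250 m²/s ≈ 2.562e+13 m²/s.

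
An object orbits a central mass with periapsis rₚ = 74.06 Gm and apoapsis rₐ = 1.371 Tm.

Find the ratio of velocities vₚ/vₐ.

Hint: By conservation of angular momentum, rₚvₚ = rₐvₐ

Convert to SI: rₚ = 74.06 Gm = 7.406e+10 m; rₐ = 1.371 Tm = 1.371e+12 m.
Conservation of angular momentum gives rₚvₚ = rₐvₐ, so vₚ/vₐ = rₐ/rₚ.
vₚ/vₐ = 1.371e+12 / 7.406e+10 ≈ 18.51.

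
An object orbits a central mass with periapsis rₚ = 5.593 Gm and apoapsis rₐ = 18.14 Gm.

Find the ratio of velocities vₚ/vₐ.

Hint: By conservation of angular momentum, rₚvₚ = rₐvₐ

Convert to SI: rₚ = 5.593 Gm = 5.593e+09 m; rₐ = 18.14 Gm = 1.814e+10 m.
Conservation of angular momentum gives rₚvₚ = rₐvₐ, so vₚ/vₐ = rₐ/rₚ.
vₚ/vₐ = 1.814e+10 / 5.593e+09 ≈ 3.243.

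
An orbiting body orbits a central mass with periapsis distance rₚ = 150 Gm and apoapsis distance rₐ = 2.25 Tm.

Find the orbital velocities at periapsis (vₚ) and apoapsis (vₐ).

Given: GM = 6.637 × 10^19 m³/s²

Convert to SI: rₚ = 150 Gm = 1.5e+11 m; rₐ = 2.25 Tm = 2.25e+12 m.
Use the vis-viva equation v² = GM(2/r − 1/a) with a = (rₚ + rₐ)/2 = (1.5e+11 + 2.25e+12)/2 = 1.2e+12 m.
vₚ = √(GM · (2/rₚ − 1/a)) = √(6.637e+19 · (2/1.5e+11 − 1/1.2e+12)) m/s ≈ 2.88e+04 m/s = 28.8 km/s.
vₐ = √(GM · (2/rₐ − 1/a)) = √(6.637e+19 · (2/2.25e+12 − 1/1.2e+12)) m/s ≈ 1920 m/s = 1.92 km/s.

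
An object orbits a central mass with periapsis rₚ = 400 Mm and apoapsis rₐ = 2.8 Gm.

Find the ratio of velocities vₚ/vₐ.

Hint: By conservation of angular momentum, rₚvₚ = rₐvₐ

Convert to SI: rₚ = 400 Mm = 4e+08 m; rₐ = 2.8 Gm = 2.8e+09 m.
Conservation of angular momentum gives rₚvₚ = rₐvₐ, so vₚ/vₐ = rₐ/rₚ.
vₚ/vₐ = 2.8e+09 / 4e+08 ≈ 7.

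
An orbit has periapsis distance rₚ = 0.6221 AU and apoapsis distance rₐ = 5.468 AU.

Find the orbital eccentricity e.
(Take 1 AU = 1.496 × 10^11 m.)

Convert to SI: rₚ = 0.6221 AU = 9.30662e+10 m; rₐ = 5.468 AU = 8.18013e+11 m.
e = (rₐ − rₚ) / (rₐ + rₚ).
e = (8.18013e+11 − 9.30662e+10) / (8.18013e+11 + 9.30662e+10) = 7.24947e+11 / 9.11079e+11 ≈ 0.7957.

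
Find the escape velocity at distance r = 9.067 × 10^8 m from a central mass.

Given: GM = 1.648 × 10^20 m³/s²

Escape velocity comes from setting total energy to zero: ½v² − GM/r = 0 ⇒ v_esc = √(2GM / r).
v_esc = √(2 · 1.648e+20 / 9.067e+08) m/s ≈ 6.029e+05 m/s = 602.9 km/s.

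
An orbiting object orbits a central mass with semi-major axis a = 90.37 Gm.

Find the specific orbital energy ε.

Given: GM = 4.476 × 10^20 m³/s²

Convert to SI: a = 90.37 Gm = 9.037e+10 m.
ε = −GM / (2a).
ε = −4.476e+20 / (2 · 9.037e+10) J/kg ≈ -2.476e+09 J/kg = -2.476 GJ/kg.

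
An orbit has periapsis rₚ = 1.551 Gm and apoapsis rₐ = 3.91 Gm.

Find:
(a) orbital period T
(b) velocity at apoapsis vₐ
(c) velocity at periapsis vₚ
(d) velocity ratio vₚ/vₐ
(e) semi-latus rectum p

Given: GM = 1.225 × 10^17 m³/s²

Convert to SI: rₚ = 1.551 Gm = 1.551e+09 m; rₐ = 3.91 Gm = 3.91e+09 m.
(a) With a = (rₚ + rₐ)/2 = 2.7305e+09 m, T = 2π √(a³/GM) = 2π √((2.7305e+09)³/1.225e+17) s ≈ 2.561e+06 s
(b) With a = (rₚ + rₐ)/2 = 2.7305e+09 m, vₐ = √(GM (2/rₐ − 1/a)) = √(1.225e+17 · (2/3.91e+09 − 1/2.7305e+09)) m/s ≈ 4219 m/s
(c) With a = (rₚ + rₐ)/2 = 2.7305e+09 m, vₚ = √(GM (2/rₚ − 1/a)) = √(1.225e+17 · (2/1.551e+09 − 1/2.7305e+09)) m/s ≈ 1.063e+04 m/s
(d) Conservation of angular momentum (rₚvₚ = rₐvₐ) gives vₚ/vₐ = rₐ/rₚ = 3.91e+09/1.551e+09 ≈ 2.521
(e) From a = (rₚ + rₐ)/2 = 2.7305e+09 m and e = (rₐ − rₚ)/(rₐ + rₚ) = 0.431972, p = a(1 − e²) = 2.7305e+09 · (1 − (0.431972)²) ≈ 2.221e+09 m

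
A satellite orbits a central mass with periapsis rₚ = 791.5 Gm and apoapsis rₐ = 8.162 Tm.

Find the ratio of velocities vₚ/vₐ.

Convert to SI: rₚ = 791.5 Gm = 7.915e+11 m; rₐ = 8.162 Tm = 8.162e+12 m.
Conservation of angular momentum gives rₚvₚ = rₐvₐ, so vₚ/vₐ = rₐ/rₚ.
vₚ/vₐ = 8.162e+12 / 7.915e+11 ≈ 10.31.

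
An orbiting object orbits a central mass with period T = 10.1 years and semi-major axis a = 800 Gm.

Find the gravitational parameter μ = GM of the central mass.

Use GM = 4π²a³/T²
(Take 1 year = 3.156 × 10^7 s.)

Convert to SI: T = 10.1 years = 3.18756e+08 s; a = 800 Gm = 8e+11 m.
GM = 4π² · a³ / T².
GM = 4π² · (8e+11)³ / (3.18756e+08)² m³/s² ≈ 1.989e+20 m³/s² = 1.989 × 10^20 m³/s².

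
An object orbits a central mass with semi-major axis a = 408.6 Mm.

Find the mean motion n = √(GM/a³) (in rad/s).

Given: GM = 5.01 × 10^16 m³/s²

Convert to SI: a = 408.6 Mm = 4.086e+08 m.
n = √(GM / a³).
n = √(5.01e+16 / (4.086e+08)³) rad/s ≈ 2.71e-05 rad/s.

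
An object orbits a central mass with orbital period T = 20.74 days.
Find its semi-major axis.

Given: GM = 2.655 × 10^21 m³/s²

Convert to SI: T = 20.74 days = 1.79194e+06 s.
Invert Kepler's third law: a = (GM · T² / (4π²))^(1/3).
Substituting T = 1.79194e+06 s and GM = 2.655e+21 m³/s²:
a = (2.655e+21 · (1.79194e+06)² / (4π²))^(1/3) m
a ≈ 6e+10 m = 60 Gm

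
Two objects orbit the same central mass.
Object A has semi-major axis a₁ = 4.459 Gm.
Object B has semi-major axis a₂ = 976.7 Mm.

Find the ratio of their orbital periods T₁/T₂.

Convert to SI: a₁ = 4.459 Gm = 4.459e+09 m; a₂ = 976.7 Mm = 9.767e+08 m.
From Kepler's third law, (T₁/T₂)² = (a₁/a₂)³, so T₁/T₂ = (a₁/a₂)^(3/2).
a₁/a₂ = 4.459e+09 / 9.767e+08 = 4.56537.
T₁/T₂ = (4.56537)^(3/2) ≈ 9.755.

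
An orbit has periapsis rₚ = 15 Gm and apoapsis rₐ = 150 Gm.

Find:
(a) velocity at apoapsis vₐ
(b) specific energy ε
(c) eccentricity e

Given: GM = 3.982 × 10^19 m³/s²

Convert to SI: rₚ = 15 Gm = 1.5e+10 m; rₐ = 150 Gm = 1.5e+11 m.
(a) With a = (rₚ + rₐ)/2 = 8.25e+10 m, vₐ = √(GM (2/rₐ − 1/a)) = √(3.982e+19 · (2/1.5e+11 − 1/8.25e+10)) m/s ≈ 6947 m/s
(b) With a = (rₚ + rₐ)/2 = 8.25e+10 m, ε = −GM/(2a) = −3.982e+19/(2 · 8.25e+10) J/kg ≈ -2.413e+08 J/kg
(c) e = (rₐ − rₚ)/(rₐ + rₚ) = (1.5e+11 − 1.5e+10)/(1.5e+11 + 1.5e+10) ≈ 0.8182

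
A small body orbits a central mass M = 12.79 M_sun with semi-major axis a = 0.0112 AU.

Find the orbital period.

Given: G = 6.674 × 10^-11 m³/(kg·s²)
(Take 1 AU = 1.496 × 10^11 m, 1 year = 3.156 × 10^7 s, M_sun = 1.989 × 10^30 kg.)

Convert to SI: a = 0.0112 AU = 1.67552e+09 m; M = 12.79 M_sun = 2.54393e+31 kg.
GM = G · M = 6.674e-11 · 2.54393e+31 = 1.69782e+21 m³/s².
Kepler's third law: T = 2π √(a³ / GM).
Substituting a = 1.67552e+09 m and GM = 1.69782e+21 m³/s²:
T = 2π √((1.67552e+09)³ / 1.69782e+21) s
T ≈ 1.046e+04 s = 0.0003314 years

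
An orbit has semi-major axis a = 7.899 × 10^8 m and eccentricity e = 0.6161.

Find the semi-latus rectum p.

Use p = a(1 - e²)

p = a (1 − e²).
p = 7.899e+08 · (1 − (0.6161)²) = 7.899e+08 · 0.620421 ≈ 4.901e+08 m = 4.901 × 10^8 m.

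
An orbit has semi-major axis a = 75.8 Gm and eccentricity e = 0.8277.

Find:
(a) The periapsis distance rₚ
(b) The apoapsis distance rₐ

Convert to SI: a = 75.8 Gm = 7.58e+10 m.
(a) rₚ = a(1 − e) = 7.58e+10 · (1 − 0.8277) = 7.58e+10 · 0.1723 ≈ 1.306e+10 m = 13.06 Gm.
(b) rₐ = a(1 + e) = 7.58e+10 · (1 + 0.8277) = 7.58e+10 · 1.8277 ≈ 1.385e+11 m = 138.5 Gm.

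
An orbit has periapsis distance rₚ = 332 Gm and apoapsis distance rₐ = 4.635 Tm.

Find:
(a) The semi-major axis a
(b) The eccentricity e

Convert to SI: rₚ = 332 Gm = 3.32e+11 m; rₐ = 4.635 Tm = 4.635e+12 m.
(a) a = (rₚ + rₐ) / 2 = (3.32e+11 + 4.635e+12) / 2 ≈ 2.484e+12 m = 2.483 Tm.
(b) e = (rₐ − rₚ) / (rₐ + rₚ) = (4.635e+12 − 3.32e+11) / (4.635e+12 + 3.32e+11) ≈ 0.8663.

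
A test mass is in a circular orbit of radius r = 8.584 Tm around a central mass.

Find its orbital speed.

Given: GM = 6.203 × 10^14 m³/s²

Convert to SI: r = 8.584 Tm = 8.584e+12 m.
For a circular orbit, gravity supplies the centripetal force, so v = √(GM / r).
v = √(6.203e+14 / 8.584e+12) m/s ≈ 8.501 m/s = 8.501 m/s.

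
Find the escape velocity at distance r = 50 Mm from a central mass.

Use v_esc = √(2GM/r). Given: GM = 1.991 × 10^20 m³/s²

Convert to SI: r = 50 Mm = 5e+07 m.
Escape velocity comes from setting total energy to zero: ½v² − GM/r = 0 ⇒ v_esc = √(2GM / r).
v_esc = √(2 · 1.991e+20 / 5e+07) m/s ≈ 2.822e+06 m/s = 2822 km/s.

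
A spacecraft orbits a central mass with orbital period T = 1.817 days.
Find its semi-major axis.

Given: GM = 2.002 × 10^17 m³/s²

Convert to SI: T = 1.817 days = 156989 s.
Invert Kepler's third law: a = (GM · T² / (4π²))^(1/3).
Substituting T = 156989 s and GM = 2.002e+17 m³/s²:
a = (2.002e+17 · (156989)² / (4π²))^(1/3) m
a ≈ 5e+08 m = 500 Mm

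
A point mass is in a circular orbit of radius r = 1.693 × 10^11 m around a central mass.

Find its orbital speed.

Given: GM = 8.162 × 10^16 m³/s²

For a circular orbit, gravity supplies the centripetal force, so v = √(GM / r).
v = √(8.162e+16 / 1.693e+11) m/s ≈ 694.3 m/s = 694.3 m/s.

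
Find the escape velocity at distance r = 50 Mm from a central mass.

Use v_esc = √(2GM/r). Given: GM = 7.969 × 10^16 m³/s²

Convert to SI: r = 50 Mm = 5e+07 m.
Escape velocity comes from setting total energy to zero: ½v² − GM/r = 0 ⇒ v_esc = √(2GM / r).
v_esc = √(2 · 7.969e+16 / 5e+07) m/s ≈ 5.646e+04 m/s = 56.46 km/s.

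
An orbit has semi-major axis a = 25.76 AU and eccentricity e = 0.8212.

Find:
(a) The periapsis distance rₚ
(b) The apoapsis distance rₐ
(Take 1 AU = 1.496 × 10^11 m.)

Convert to SI: a = 25.76 AU = 3.8537e+12 m.
(a) rₚ = a(1 − e) = 3.8537e+12 · (1 − 0.8212) = 3.8537e+12 · 0.1788 ≈ 6.89e+11 m = 4.606 AU.
(b) rₐ = a(1 + e) = 3.8537e+12 · (1 + 0.8212) = 3.8537e+12 · 1.8212 ≈ 7.018e+12 m = 46.91 AU.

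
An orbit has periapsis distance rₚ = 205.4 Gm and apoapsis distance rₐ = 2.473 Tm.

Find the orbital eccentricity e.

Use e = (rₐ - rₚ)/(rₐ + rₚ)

Convert to SI: rₚ = 205.4 Gm = 2.054e+11 m; rₐ = 2.473 Tm = 2.473e+12 m.
e = (rₐ − rₚ) / (rₐ + rₚ).
e = (2.473e+12 − 2.054e+11) / (2.473e+12 + 2.054e+11) = 2.2676e+12 / 2.6784e+12 ≈ 0.8466.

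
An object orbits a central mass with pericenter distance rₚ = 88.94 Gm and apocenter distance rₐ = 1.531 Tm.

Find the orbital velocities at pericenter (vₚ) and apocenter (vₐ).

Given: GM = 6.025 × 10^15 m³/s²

Convert to SI: rₚ = 88.94 Gm = 8.894e+10 m; rₐ = 1.531 Tm = 1.531e+12 m.
Use the vis-viva equation v² = GM(2/r − 1/a) with a = (rₚ + rₐ)/2 = (8.894e+10 + 1.531e+12)/2 = 8.0997e+11 m.
vₚ = √(GM · (2/rₚ − 1/a)) = √(6.025e+15 · (2/8.894e+10 − 1/8.0997e+11)) m/s ≈ 357.8 m/s = 357.8 m/s.
vₐ = √(GM · (2/rₐ − 1/a)) = √(6.025e+15 · (2/1.531e+12 − 1/8.0997e+11)) m/s ≈ 20.79 m/s = 20.79 m/s.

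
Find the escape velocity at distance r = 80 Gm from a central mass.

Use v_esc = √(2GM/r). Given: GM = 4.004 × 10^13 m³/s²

Convert to SI: r = 80 Gm = 8e+10 m.
Escape velocity comes from setting total energy to zero: ½v² − GM/r = 0 ⇒ v_esc = √(2GM / r).
v_esc = √(2 · 4.004e+13 / 8e+10) m/s ≈ 31.64 m/s = 31.64 m/s.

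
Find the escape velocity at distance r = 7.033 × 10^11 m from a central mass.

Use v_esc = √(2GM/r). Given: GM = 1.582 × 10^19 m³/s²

Escape velocity comes from setting total energy to zero: ½v² − GM/r = 0 ⇒ v_esc = √(2GM / r).
v_esc = √(2 · 1.582e+19 / 7.033e+11) m/s ≈ 6707 m/s = 6.707 km/s.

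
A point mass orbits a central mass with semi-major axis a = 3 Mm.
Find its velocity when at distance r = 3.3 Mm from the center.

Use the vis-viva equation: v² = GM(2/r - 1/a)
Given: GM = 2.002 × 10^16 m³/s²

Convert to SI: a = 3 Mm = 3e+06 m; r = 3.3 Mm = 3.3e+06 m.
Vis-viva: v = √(GM · (2/r − 1/a)).
2/r − 1/a = 2/3.3e+06 − 1/3e+06 = 2.72727e-07 m⁻¹.
v = √(2.002e+16 · 2.72727e-07) m/s ≈ 7.389e+04 m/s = 73.89 km/s.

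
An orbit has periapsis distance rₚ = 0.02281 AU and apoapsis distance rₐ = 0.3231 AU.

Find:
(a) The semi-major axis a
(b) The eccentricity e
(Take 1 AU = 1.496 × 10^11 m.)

Convert to SI: rₚ = 0.02281 AU = 3.41238e+09 m; rₐ = 0.3231 AU = 4.83358e+10 m.
(a) a = (rₚ + rₐ) / 2 = (3.41238e+09 + 4.83358e+10) / 2 ≈ 2.587e+10 m = 0.173 AU.
(b) e = (rₐ − rₚ) / (rₐ + rₚ) = (4.83358e+10 − 3.41238e+09) / (4.83358e+10 + 3.41238e+09) ≈ 0.8681.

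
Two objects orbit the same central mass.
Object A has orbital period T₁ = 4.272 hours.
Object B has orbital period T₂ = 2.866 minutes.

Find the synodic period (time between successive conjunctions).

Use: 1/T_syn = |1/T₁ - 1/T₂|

Convert to SI: T₁ = 4.272 hours = 15379.2 s; T₂ = 2.866 minutes = 171.96 s.
T_syn = |T₁ · T₂ / (T₁ − T₂)|.
T_syn = |15379.2 · 171.96 / (15379.2 − 171.96)| s ≈ 173.9 s = 2.898 minutes.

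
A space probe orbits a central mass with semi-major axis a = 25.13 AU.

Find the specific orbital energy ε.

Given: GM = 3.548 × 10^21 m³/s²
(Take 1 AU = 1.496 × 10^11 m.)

Convert to SI: a = 25.13 AU = 3.75945e+12 m.
ε = −GM / (2a).
ε = −3.548e+21 / (2 · 3.75945e+12) J/kg ≈ -4.719e+08 J/kg = -471.9 MJ/kg.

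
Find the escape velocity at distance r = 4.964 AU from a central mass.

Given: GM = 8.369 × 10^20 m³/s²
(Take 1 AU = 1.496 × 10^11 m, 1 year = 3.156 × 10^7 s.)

Convert to SI: r = 4.964 AU = 7.42614e+11 m.
Escape velocity comes from setting total energy to zero: ½v² − GM/r = 0 ⇒ v_esc = √(2GM / r).
v_esc = √(2 · 8.369e+20 / 7.42614e+11) m/s ≈ 4.748e+04 m/s = 10.02 AU/year.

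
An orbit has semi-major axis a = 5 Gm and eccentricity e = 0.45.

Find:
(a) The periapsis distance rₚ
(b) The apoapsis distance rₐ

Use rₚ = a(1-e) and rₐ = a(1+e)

Convert to SI: a = 5 Gm = 5e+09 m.
(a) rₚ = a(1 − e) = 5e+09 · (1 − 0.45) = 5e+09 · 0.55 ≈ 2.75e+09 m = 2.75 Gm.
(b) rₐ = a(1 + e) = 5e+09 · (1 + 0.45) = 5e+09 · 1.45 ≈ 7.25e+09 m = 7.25 Gm.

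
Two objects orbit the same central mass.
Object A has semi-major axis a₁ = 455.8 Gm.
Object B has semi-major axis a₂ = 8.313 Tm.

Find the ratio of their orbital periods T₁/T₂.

Convert to SI: a₁ = 455.8 Gm = 4.558e+11 m; a₂ = 8.313 Tm = 8.313e+12 m.
From Kepler's third law, (T₁/T₂)² = (a₁/a₂)³, so T₁/T₂ = (a₁/a₂)^(3/2).
a₁/a₂ = 4.558e+11 / 8.313e+12 = 0.0548298.
T₁/T₂ = (0.0548298)^(3/2) ≈ 0.01284.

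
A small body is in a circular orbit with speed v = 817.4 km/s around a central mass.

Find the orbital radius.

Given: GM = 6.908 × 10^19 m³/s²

Convert to SI: v = 817.4 km/s = 817400 m/s.
For a circular orbit, v² = GM / r, so r = GM / v².
r = 6.908e+19 / (817400)² m ≈ 1.034e+08 m = 103.4 Mm.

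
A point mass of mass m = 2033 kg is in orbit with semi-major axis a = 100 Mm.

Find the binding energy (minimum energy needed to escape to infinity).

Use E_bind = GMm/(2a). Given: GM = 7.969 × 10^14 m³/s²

Convert to SI: a = 100 Mm = 1e+08 m.
Total orbital energy is E = −GMm/(2a); binding energy is E_bind = −E = GMm/(2a).
E_bind = 7.969e+14 · 2033 / (2 · 1e+08) J ≈ 8.1e+09 J = 8.1 GJ.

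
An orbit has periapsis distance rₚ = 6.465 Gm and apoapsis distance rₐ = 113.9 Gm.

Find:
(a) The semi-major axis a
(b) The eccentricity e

Convert to SI: rₚ = 6.465 Gm = 6.465e+09 m; rₐ = 113.9 Gm = 1.139e+11 m.
(a) a = (rₚ + rₐ) / 2 = (6.465e+09 + 1.139e+11) / 2 ≈ 6.018e+10 m = 60.18 Gm.
(b) e = (rₐ − rₚ) / (rₐ + rₚ) = (1.139e+11 − 6.465e+09) / (1.139e+11 + 6.465e+09) ≈ 0.8926.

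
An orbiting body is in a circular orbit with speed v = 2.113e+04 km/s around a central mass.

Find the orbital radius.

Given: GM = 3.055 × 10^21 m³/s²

Convert to SI: v = 2.113e+04 km/s = 2.113e+07 m/s.
For a circular orbit, v² = GM / r, so r = GM / v².
r = 3.055e+21 / (2.113e+07)² m ≈ 6.842e+06 m = 6.842 Mm.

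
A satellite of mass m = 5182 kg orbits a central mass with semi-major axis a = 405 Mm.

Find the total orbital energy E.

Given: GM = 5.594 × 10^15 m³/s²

Convert to SI: a = 405 Mm = 4.05e+08 m.
E = −GMm / (2a).
E = −5.594e+15 · 5182 / (2 · 4.05e+08) J ≈ -3.579e+10 J = -35.79 GJ.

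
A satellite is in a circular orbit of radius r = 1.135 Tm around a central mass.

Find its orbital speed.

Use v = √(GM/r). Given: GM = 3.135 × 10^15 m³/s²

Convert to SI: r = 1.135 Tm = 1.135e+12 m.
For a circular orbit, gravity supplies the centripetal force, so v = √(GM / r).
v = √(3.135e+15 / 1.135e+12) m/s ≈ 52.56 m/s = 52.56 m/s.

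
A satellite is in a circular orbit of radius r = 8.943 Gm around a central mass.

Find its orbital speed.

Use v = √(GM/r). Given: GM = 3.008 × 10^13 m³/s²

Convert to SI: r = 8.943 Gm = 8.943e+09 m.
For a circular orbit, gravity supplies the centripetal force, so v = √(GM / r).
v = √(3.008e+13 / 8.943e+09) m/s ≈ 58 m/s = 58 m/s.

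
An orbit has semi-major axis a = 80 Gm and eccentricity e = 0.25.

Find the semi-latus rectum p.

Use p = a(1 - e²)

Convert to SI: a = 80 Gm = 8e+10 m.
p = a (1 − e²).
p = 8e+10 · (1 − (0.25)²) = 8e+10 · 0.9375 ≈ 7.5e+10 m = 75 Gm.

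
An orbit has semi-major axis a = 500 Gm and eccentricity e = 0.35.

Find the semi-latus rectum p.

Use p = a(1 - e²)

Convert to SI: a = 500 Gm = 5e+11 m.
p = a (1 − e²).
p = 5e+11 · (1 − (0.35)²) = 5e+11 · 0.8775 ≈ 4.388e+11 m = 438.8 Gm.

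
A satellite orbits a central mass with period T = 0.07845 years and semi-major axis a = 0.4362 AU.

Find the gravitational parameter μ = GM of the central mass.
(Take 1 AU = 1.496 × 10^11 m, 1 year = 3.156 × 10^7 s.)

Convert to SI: T = 0.07845 years = 2.47588e+06 s; a = 0.4362 AU = 6.52555e+10 m.
GM = 4π² · a³ / T².
GM = 4π² · (6.52555e+10)³ / (2.47588e+06)² m³/s² ≈ 1.79e+21 m³/s² = 1.79 × 10^21 m³/s².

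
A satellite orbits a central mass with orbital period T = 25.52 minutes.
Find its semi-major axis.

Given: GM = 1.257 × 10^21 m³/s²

Convert to SI: T = 25.52 minutes = 1531.2 s.
Invert Kepler's third law: a = (GM · T² / (4π²))^(1/3).
Substituting T = 1531.2 s and GM = 1.257e+21 m³/s²:
a = (1.257e+21 · (1531.2)² / (4π²))^(1/3) m
a ≈ 4.211e+08 m = 421.1 Mm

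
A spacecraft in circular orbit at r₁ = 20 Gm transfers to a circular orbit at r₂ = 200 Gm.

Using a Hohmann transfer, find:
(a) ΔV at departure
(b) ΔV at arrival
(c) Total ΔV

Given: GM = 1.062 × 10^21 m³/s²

Convert to SI: r₁ = 20 Gm = 2e+10 m; r₂ = 200 Gm = 2e+11 m.
Transfer semi-major axis: a_t = (r₁ + r₂)/2 = (2e+10 + 2e+11)/2 = 1.1e+11 m.
Circular speeds: v₁ = √(GM/r₁) = 230434 m/s, v₂ = √(GM/r₂) = 72869.7 m/s.
Transfer speeds (vis-viva v² = GM(2/r − 1/a_t)): v₁ᵗ = 310718 m/s, v₂ᵗ = 31071.8 m/s.
(a) ΔV₁ = |v₁ᵗ − v₁| ≈ 8.028e+04 m/s = 80.28 km/s.
(b) ΔV₂ = |v₂ − v₂ᵗ| ≈ 4.18e+04 m/s = 41.8 km/s.
(c) ΔV_total = ΔV₁ + ΔV₂ ≈ 1.221e+05 m/s = 122.1 km/s.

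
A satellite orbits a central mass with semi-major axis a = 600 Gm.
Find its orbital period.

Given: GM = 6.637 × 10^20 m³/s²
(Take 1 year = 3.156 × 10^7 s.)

Convert to SI: a = 600 Gm = 6e+11 m.
Kepler's third law: T = 2π √(a³ / GM).
Substituting a = 6e+11 m and GM = 6.637e+20 m³/s²:
T = 2π √((6e+11)³ / 6.637e+20) s
T ≈ 1.133e+08 s = 3.592 years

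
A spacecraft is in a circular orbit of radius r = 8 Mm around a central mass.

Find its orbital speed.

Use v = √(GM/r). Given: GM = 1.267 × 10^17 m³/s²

Convert to SI: r = 8 Mm = 8e+06 m.
For a circular orbit, gravity supplies the centripetal force, so v = √(GM / r).
v = √(1.267e+17 / 8e+06) m/s ≈ 1.258e+05 m/s = 125.8 km/s.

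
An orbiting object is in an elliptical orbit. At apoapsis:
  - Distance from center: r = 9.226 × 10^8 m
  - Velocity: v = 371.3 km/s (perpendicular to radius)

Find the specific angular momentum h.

Convert to SI: v = 371.3 km/s = 371300 m/s.
With v perpendicular to r, h = r · v.
h = 9.226e+08 · 371300 m²/s ≈ 3.426e+14 m²/s.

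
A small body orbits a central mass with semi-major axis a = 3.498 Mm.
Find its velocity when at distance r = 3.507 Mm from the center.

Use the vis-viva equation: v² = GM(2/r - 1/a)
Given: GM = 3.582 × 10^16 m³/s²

Convert to SI: a = 3.498 Mm = 3.498e+06 m; r = 3.507 Mm = 3.507e+06 m.
Vis-viva: v = √(GM · (2/r − 1/a)).
2/r − 1/a = 2/3.507e+06 − 1/3.498e+06 = 2.8441e-07 m⁻¹.
v = √(3.582e+16 · 2.8441e-07) m/s ≈ 1.009e+05 m/s = 100.9 km/s.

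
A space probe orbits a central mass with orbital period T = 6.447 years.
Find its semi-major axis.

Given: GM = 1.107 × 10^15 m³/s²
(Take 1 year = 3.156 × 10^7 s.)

Convert to SI: T = 6.447 years = 2.03467e+08 s.
Invert Kepler's third law: a = (GM · T² / (4π²))^(1/3).
Substituting T = 2.03467e+08 s and GM = 1.107e+15 m³/s²:
a = (1.107e+15 · (2.03467e+08)² / (4π²))^(1/3) m
a ≈ 1.051e+10 m = 1.051 × 10^10 m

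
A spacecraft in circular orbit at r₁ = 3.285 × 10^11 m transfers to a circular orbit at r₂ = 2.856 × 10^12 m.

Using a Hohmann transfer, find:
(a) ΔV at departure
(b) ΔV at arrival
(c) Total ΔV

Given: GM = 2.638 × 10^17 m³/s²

Transfer semi-major axis: a_t = (r₁ + r₂)/2 = (3.285e+11 + 2.856e+12)/2 = 1.59225e+12 m.
Circular speeds: v₁ = √(GM/r₁) = 896.127 m/s, v₂ = √(GM/r₂) = 303.919 m/s.
Transfer speeds (vis-viva v² = GM(2/r − 1/a_t)): v₁ᵗ = 1200.17 m/s, v₂ᵗ = 138.045 m/s.
(a) ΔV₁ = |v₁ᵗ − v₁| ≈ 304 m/s = 304 m/s.
(b) ΔV₂ = |v₂ − v₂ᵗ| ≈ 165.9 m/s = 165.9 m/s.
(c) ΔV_total = ΔV₁ + ΔV₂ ≈ 469.9 m/s = 469.9 m/s.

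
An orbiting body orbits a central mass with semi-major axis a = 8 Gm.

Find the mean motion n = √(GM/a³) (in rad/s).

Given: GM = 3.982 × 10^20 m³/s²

Convert to SI: a = 8 Gm = 8e+09 m.
n = √(GM / a³).
n = √(3.982e+20 / (8e+09)³) rad/s ≈ 2.789e-05 rad/s.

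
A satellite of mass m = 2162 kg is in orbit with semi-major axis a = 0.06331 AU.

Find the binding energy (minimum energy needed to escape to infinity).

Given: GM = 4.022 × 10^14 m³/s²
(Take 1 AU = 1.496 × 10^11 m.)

Convert to SI: a = 0.06331 AU = 9.47118e+09 m.
Total orbital energy is E = −GMm/(2a); binding energy is E_bind = −E = GMm/(2a).
E_bind = 4.022e+14 · 2162 / (2 · 9.47118e+09) J ≈ 4.591e+07 J = 45.91 MJ.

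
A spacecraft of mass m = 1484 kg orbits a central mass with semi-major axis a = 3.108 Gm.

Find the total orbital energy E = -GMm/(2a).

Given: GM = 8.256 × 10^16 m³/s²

Convert to SI: a = 3.108 Gm = 3.108e+09 m.
E = −GMm / (2a).
E = −8.256e+16 · 1484 / (2 · 3.108e+09) J ≈ -1.971e+10 J = -19.71 GJ.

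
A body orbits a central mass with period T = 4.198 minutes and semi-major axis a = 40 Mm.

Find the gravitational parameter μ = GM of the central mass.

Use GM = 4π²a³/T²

Convert to SI: T = 4.198 minutes = 251.88 s; a = 40 Mm = 4e+07 m.
GM = 4π² · a³ / T².
GM = 4π² · (4e+07)³ / (251.88)² m³/s² ≈ 3.982e+19 m³/s² = 3.982 × 10^19 m³/s².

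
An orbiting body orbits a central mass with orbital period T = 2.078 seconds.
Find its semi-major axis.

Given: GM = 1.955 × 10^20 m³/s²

Invert Kepler's third law: a = (GM · T² / (4π²))^(1/3).
Substituting T = 2.078 s and GM = 1.955e+20 m³/s²:
a = (1.955e+20 · (2.078)² / (4π²))^(1/3) m
a ≈ 2.776e+06 m = 2.776 × 10^6 m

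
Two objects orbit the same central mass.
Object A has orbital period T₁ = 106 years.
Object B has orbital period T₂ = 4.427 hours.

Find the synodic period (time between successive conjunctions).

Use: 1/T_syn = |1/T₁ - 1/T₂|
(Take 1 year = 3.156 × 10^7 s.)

Convert to SI: T₁ = 106 years = 3.34536e+09 s; T₂ = 4.427 hours = 15937.2 s.
T_syn = |T₁ · T₂ / (T₁ − T₂)|.
T_syn = |3.34536e+09 · 15937.2 / (3.34536e+09 − 15937.2)| s ≈ 1.594e+04 s = 4.427 hours.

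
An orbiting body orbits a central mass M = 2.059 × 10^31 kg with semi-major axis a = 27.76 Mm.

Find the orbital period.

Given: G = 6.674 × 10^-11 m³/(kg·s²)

Convert to SI: a = 27.76 Mm = 2.776e+07 m.
GM = G · M = 6.674e-11 · 2.059e+31 = 1.37418e+21 m³/s².
Kepler's third law: T = 2π √(a³ / GM).
Substituting a = 2.776e+07 m and GM = 1.37418e+21 m³/s²:
T = 2π √((2.776e+07)³ / 1.37418e+21) s
T ≈ 24.79 s = 24.79 seconds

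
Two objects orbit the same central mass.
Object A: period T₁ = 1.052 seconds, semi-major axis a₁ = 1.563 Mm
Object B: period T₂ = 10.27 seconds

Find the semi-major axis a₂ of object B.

Convert to SI: a₁ = 1.563 Mm = 1.563e+06 m.
Kepler's third law: (T₁/T₂)² = (a₁/a₂)³ ⇒ a₂ = a₁ · (T₂/T₁)^(2/3).
T₂/T₁ = 10.27 / 1.052 = 9.76236.
a₂ = 1.563e+06 · (9.76236)^(2/3) m ≈ 7.139e+06 m = 7.139 Mm.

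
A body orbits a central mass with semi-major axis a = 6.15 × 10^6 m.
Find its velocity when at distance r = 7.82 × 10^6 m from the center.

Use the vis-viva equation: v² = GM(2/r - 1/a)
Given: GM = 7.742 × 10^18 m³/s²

Vis-viva: v = √(GM · (2/r − 1/a)).
2/r − 1/a = 2/7.82e+06 − 1/6.15e+06 = 9.31528e-08 m⁻¹.
v = √(7.742e+18 · 9.31528e-08) m/s ≈ 8.492e+05 m/s = 849.2 km/s.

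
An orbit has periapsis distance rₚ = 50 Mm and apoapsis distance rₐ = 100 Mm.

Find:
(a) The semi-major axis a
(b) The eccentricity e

Convert to SI: rₚ = 50 Mm = 5e+07 m; rₐ = 100 Mm = 1e+08 m.
(a) a = (rₚ + rₐ) / 2 = (5e+07 + 1e+08) / 2 ≈ 7.5e+07 m = 75 Mm.
(b) e = (rₐ − rₚ) / (rₐ + rₚ) = (1e+08 − 5e+07) / (1e+08 + 5e+07) ≈ 0.3333.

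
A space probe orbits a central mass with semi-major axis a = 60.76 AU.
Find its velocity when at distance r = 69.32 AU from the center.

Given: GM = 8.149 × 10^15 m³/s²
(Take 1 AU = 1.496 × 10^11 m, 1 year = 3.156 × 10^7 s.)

Convert to SI: a = 60.76 AU = 9.0897e+12 m; r = 69.32 AU = 1.03703e+13 m.
Vis-viva: v = √(GM · (2/r − 1/a)).
2/r − 1/a = 2/1.03703e+13 − 1/9.0897e+12 = 8.28443e-14 m⁻¹.
v = √(8.149e+15 · 8.28443e-14) m/s ≈ 25.98 m/s = 0.005481 AU/year.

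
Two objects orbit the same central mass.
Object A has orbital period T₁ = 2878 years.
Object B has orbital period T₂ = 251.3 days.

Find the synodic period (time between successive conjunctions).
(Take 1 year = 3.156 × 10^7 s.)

Convert to SI: T₁ = 2878 years = 9.08297e+10 s; T₂ = 251.3 days = 2.17123e+07 s.
T_syn = |T₁ · T₂ / (T₁ − T₂)|.
T_syn = |9.08297e+10 · 2.17123e+07 / (9.08297e+10 − 2.17123e+07)| s ≈ 2.172e+07 s = 251.4 days.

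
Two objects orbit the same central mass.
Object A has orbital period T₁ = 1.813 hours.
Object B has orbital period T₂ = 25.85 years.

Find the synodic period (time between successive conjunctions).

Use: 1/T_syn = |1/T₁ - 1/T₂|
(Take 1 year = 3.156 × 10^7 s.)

Convert to SI: T₁ = 1.813 hours = 6526.8 s; T₂ = 25.85 years = 8.15826e+08 s.
T_syn = |T₁ · T₂ / (T₁ − T₂)|.
T_syn = |6526.8 · 8.15826e+08 / (6526.8 − 8.15826e+08)| s ≈ 6527 s = 1.813 hours.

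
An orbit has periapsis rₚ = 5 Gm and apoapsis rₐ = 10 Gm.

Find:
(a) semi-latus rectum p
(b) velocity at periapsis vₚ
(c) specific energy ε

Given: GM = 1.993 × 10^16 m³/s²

Convert to SI: rₚ = 5 Gm = 5e+09 m; rₐ = 10 Gm = 1e+10 m.
(a) From a = (rₚ + rₐ)/2 = 7.5e+09 m and e = (rₐ − rₚ)/(rₐ + rₚ) = 0.333333, p = a(1 − e²) = 7.5e+09 · (1 − (0.333333)²) ≈ 6.667e+09 m
(b) With a = (rₚ + rₐ)/2 = 7.5e+09 m, vₚ = √(GM (2/rₚ − 1/a)) = √(1.993e+16 · (2/5e+09 − 1/7.5e+09)) m/s ≈ 2305 m/s
(c) With a = (rₚ + rₐ)/2 = 7.5e+09 m, ε = −GM/(2a) = −1.993e+16/(2 · 7.5e+09) J/kg ≈ -1.329e+06 J/kg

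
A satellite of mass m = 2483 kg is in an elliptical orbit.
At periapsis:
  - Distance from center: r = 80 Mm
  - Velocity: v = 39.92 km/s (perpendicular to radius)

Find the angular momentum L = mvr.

Convert to SI: r = 80 Mm = 8e+07 m; v = 39.92 km/s = 39920 m/s.
Since v is perpendicular to r, L = m · v · r.
L = 2483 · 39920 · 8e+07 kg·m²/s ≈ 7.93e+15 kg·m²/s.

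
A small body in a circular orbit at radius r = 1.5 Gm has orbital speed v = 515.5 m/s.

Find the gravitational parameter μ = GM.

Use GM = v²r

Convert to SI: r = 1.5 Gm = 1.5e+09 m.
For a circular orbit v² = GM/r, so GM = v² · r.
GM = (515.5)² · 1.5e+09 m³/s² ≈ 3.986e+14 m³/s² = 3.986 × 10^14 m³/s².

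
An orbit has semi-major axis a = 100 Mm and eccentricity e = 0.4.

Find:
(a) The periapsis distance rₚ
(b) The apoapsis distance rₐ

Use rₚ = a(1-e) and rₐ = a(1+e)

Convert to SI: a = 100 Mm = 1e+08 m.
(a) rₚ = a(1 − e) = 1e+08 · (1 − 0.4) = 1e+08 · 0.6 ≈ 6e+07 m = 60 Mm.
(b) rₐ = a(1 + e) = 1e+08 · (1 + 0.4) = 1e+08 · 1.4 ≈ 1.4e+08 m = 140 Mm.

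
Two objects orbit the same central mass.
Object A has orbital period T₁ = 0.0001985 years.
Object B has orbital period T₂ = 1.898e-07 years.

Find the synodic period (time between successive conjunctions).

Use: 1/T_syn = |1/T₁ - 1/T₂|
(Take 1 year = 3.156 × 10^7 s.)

Convert to SI: T₁ = 0.0001985 years = 6264.66 s; T₂ = 1.898e-07 years = 5.99009 s.
T_syn = |T₁ · T₂ / (T₁ − T₂)|.
T_syn = |6264.66 · 5.99009 / (6264.66 − 5.99009)| s ≈ 5.996 s = 1.9e-07 years.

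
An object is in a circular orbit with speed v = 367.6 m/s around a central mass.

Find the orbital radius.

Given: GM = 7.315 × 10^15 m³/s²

For a circular orbit, v² = GM / r, so r = GM / v².
r = 7.315e+15 / (367.6)² m ≈ 5.413e+10 m = 5.413 × 10^10 m.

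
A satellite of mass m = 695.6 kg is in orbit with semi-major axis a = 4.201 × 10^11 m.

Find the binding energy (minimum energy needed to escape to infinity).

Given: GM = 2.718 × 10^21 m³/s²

Total orbital energy is E = −GMm/(2a); binding energy is E_bind = −E = GMm/(2a).
E_bind = 2.718e+21 · 695.6 / (2 · 4.201e+11) J ≈ 2.25e+12 J = 2.25 TJ.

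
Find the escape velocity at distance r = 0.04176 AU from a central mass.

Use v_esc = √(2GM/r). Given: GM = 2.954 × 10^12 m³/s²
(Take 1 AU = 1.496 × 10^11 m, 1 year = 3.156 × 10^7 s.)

Convert to SI: r = 0.04176 AU = 6.2473e+09 m.
Escape velocity comes from setting total energy to zero: ½v² − GM/r = 0 ⇒ v_esc = √(2GM / r).
v_esc = √(2 · 2.954e+12 / 6.2473e+09) m/s ≈ 30.75 m/s = 0.006488 AU/year.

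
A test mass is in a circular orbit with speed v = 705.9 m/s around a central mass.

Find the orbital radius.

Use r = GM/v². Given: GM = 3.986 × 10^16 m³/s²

For a circular orbit, v² = GM / r, so r = GM / v².
r = 3.986e+16 / (705.9)² m ≈ 7.999e+10 m = 79.99 Gm.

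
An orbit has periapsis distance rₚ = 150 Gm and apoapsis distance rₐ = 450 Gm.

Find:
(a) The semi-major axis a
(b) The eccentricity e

Convert to SI: rₚ = 150 Gm = 1.5e+11 m; rₐ = 450 Gm = 4.5e+11 m.
(a) a = (rₚ + rₐ) / 2 = (1.5e+11 + 4.5e+11) / 2 ≈ 3e+11 m = 300 Gm.
(b) e = (rₐ − rₚ) / (rₐ + rₚ) = (4.5e+11 − 1.5e+11) / (4.5e+11 + 1.5e+11) ≈ 0.5.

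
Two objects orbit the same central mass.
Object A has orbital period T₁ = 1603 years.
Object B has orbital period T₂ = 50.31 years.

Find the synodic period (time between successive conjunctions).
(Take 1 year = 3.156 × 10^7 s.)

Convert to SI: T₁ = 1603 years = 5.05907e+10 s; T₂ = 50.31 years = 1.58778e+09 s.
T_syn = |T₁ · T₂ / (T₁ − T₂)|.
T_syn = |5.05907e+10 · 1.58778e+09 / (5.05907e+10 − 1.58778e+09)| s ≈ 1.639e+09 s = 51.94 years.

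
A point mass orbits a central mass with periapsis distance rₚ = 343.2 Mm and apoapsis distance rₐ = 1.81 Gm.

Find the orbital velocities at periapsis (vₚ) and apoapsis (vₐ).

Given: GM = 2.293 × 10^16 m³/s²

Convert to SI: rₚ = 343.2 Mm = 3.432e+08 m; rₐ = 1.81 Gm = 1.81e+09 m.
Use the vis-viva equation v² = GM(2/r − 1/a) with a = (rₚ + rₐ)/2 = (3.432e+08 + 1.81e+09)/2 = 1.0766e+09 m.
vₚ = √(GM · (2/rₚ − 1/a)) = √(2.293e+16 · (2/3.432e+08 − 1/1.0766e+09)) m/s ≈ 1.06e+04 m/s = 10.6 km/s.
vₐ = √(GM · (2/rₐ − 1/a)) = √(2.293e+16 · (2/1.81e+09 − 1/1.0766e+09)) m/s ≈ 2010 m/s = 2.01 km/s.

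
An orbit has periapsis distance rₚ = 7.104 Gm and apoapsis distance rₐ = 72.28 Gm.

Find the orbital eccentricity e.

Convert to SI: rₚ = 7.104 Gm = 7.104e+09 m; rₐ = 72.28 Gm = 7.228e+10 m.
e = (rₐ − rₚ) / (rₐ + rₚ).
e = (7.228e+10 − 7.104e+09) / (7.228e+10 + 7.104e+09) = 6.5176e+10 / 7.9384e+10 ≈ 0.821.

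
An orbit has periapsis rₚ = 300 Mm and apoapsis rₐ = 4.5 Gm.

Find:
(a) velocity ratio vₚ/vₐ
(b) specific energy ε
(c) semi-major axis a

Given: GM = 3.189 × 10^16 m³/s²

Convert to SI: rₚ = 300 Mm = 3e+08 m; rₐ = 4.5 Gm = 4.5e+09 m.
(a) Conservation of angular momentum (rₚvₚ = rₐvₐ) gives vₚ/vₐ = rₐ/rₚ = 4.5e+09/3e+08 ≈ 15
(b) With a = (rₚ + rₐ)/2 = 2.4e+09 m, ε = −GM/(2a) = −3.189e+16/(2 · 2.4e+09) J/kg ≈ -6.644e+06 J/kg
(c) a = (rₚ + rₐ)/2 = (3e+08 + 4.5e+09)/2 ≈ 2.4e+09 m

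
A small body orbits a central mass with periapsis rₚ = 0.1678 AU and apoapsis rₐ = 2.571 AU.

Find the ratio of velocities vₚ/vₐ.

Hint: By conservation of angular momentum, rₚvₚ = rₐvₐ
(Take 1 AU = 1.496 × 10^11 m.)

Convert to SI: rₚ = 0.1678 AU = 2.51029e+10 m; rₐ = 2.571 AU = 3.84622e+11 m.
Conservation of angular momentum gives rₚvₚ = rₐvₐ, so vₚ/vₐ = rₐ/rₚ.
vₚ/vₐ = 3.84622e+11 / 2.51029e+10 ≈ 15.32.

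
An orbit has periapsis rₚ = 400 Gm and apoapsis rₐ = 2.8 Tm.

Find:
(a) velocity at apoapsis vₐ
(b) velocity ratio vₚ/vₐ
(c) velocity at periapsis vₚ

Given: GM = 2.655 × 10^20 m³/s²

Convert to SI: rₚ = 400 Gm = 4e+11 m; rₐ = 2.8 Tm = 2.8e+12 m.
(a) With a = (rₚ + rₐ)/2 = 1.6e+12 m, vₐ = √(GM (2/rₐ − 1/a)) = √(2.655e+20 · (2/2.8e+12 − 1/1.6e+12)) m/s ≈ 4869 m/s
(b) Conservation of angular momentum (rₚvₚ = rₐvₐ) gives vₚ/vₐ = rₐ/rₚ = 2.8e+12/4e+11 ≈ 7
(c) With a = (rₚ + rₐ)/2 = 1.6e+12 m, vₚ = √(GM (2/rₚ − 1/a)) = √(2.655e+20 · (2/4e+11 − 1/1.6e+12)) m/s ≈ 3.408e+04 m/s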